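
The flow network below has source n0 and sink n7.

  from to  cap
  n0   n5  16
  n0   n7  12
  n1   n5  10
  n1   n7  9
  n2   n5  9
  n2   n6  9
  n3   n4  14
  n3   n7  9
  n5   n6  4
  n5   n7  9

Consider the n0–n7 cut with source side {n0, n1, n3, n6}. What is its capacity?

70

Edges leaving {n0, n1, n3, n6}: n0→n5 (16), n0→n7 (12), n1→n5 (10), n1→n7 (9), n3→n4 (14), n3→n7 (9).
Cut capacity = 16 + 12 + 10 + 9 + 14 + 9 = 70.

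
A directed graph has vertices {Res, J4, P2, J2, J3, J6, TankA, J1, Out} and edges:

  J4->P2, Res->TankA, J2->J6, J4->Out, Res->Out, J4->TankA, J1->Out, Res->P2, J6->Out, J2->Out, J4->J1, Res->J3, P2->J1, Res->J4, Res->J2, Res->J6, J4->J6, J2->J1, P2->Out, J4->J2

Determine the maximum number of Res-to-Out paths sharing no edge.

5

Assign every edge capacity 1; by Menger, the answer equals the max flow.
Path Res→Out (+1); total 1.
Path Res→J4→Out (+1); total 2.
Path Res→P2→Out (+1); total 3.
Path Res→J2→Out (+1); total 4.
Path Res→J6→Out (+1); total 5.
No residual Res→Out path; max flow = 5.
Certifying cut of size 5: {Res→J2, Res→J4, Res→J6, Res→Out, Res→P2}.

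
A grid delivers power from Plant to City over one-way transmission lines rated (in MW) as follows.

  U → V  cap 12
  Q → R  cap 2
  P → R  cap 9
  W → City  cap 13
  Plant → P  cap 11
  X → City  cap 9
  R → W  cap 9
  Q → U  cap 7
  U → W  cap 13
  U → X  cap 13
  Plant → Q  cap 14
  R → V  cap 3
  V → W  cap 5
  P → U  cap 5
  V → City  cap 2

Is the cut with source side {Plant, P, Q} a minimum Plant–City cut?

No — its capacity is 23, but the minimum cut has capacity 20.

Given cut capacity: 9 + 5 + 2 + 7 = 23.
Augment Plant→P→R→V→City: bottleneck 2, flow now 2.
Augment Plant→P→R→W→City: bottleneck 7, flow now 9.
Augment Plant→P→U→W→City: bottleneck 2, flow now 11.
Augment Plant→Q→R→W→City: bottleneck 2, flow now 13.
Augment Plant→Q→U→W→City: bottleneck 2, flow now 15.
Augment Plant→Q→U→X→City: bottleneck 5, flow now 20.
No augmenting path remains; maximum flow = 20.
In the residual graph, reachable from Plant: {Plant, Q}.
Min-cut edges: Plant→P (11), Q→R (2), Q→U (7); capacity 11 + 2 + 7 = 20.
Cut capacity 23 exceeds the max flow 20, so it is not minimum.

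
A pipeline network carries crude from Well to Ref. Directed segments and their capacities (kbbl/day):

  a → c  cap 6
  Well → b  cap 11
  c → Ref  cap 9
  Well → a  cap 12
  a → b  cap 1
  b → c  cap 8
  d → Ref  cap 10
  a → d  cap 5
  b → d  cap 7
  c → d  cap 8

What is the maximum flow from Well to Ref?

19

Augment Well→a→c→Ref: bottleneck 6, flow now 6.
Augment Well→a→d→Ref: bottleneck 5, flow now 11.
Augment Well→b→c→Ref: bottleneck 3, flow now 14.
Augment Well→b→d→Ref: bottleneck 5, flow now 19.
No augmenting path remains; maximum flow = 19.
In the residual graph, reachable from Well: {Well, a, b, c, d}.
Min-cut edges: c→Ref (9), d→Ref (10); capacity 9 + 10 = 19.
This cut is saturated, so no flow can exceed 19.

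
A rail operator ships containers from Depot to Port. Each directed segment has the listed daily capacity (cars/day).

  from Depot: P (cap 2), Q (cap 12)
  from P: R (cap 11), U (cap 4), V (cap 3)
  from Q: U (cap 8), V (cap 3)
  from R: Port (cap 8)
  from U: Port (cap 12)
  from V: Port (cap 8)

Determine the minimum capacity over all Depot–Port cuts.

13

Augment Depot→P→R→Port: bottleneck 2, flow now 2.
Augment Depot→Q→U→Port: bottleneck 8, flow now 10.
Augment Depot→Q→V→Port: bottleneck 3, flow now 13.
No augmenting path remains; maximum flow = 13.
By max-flow min-cut, the minimum cut capacity equals the max flow.
In the residual graph, reachable from Depot: {Depot, Q}.
Min-cut edges: Depot→P (2), Q→U (8), Q→V (3); capacity 2 + 8 + 3 = 13.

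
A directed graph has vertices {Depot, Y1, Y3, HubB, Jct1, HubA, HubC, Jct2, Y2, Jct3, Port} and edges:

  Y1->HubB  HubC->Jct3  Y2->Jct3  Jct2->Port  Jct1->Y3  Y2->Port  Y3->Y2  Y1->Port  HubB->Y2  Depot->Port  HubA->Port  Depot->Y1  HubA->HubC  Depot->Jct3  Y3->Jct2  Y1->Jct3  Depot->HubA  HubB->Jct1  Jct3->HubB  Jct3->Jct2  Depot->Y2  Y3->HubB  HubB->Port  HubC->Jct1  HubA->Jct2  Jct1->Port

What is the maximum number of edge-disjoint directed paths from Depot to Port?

5

Assign every edge capacity 1; by Menger, the answer equals the max flow.
Path Depot→Port (+1); total 1.
Path Depot→Y1→Port (+1); total 2.
Path Depot→HubA→Port (+1); total 3.
Path Depot→Y2→Port (+1); total 4.
Path Depot→Jct3→HubB→Port (+1); total 5.
No residual Depot→Port path; max flow = 5.
Certifying cut of size 5: {Depot→HubA, Depot→Jct3, Depot→Port, Depot→Y1, Depot→Y2}.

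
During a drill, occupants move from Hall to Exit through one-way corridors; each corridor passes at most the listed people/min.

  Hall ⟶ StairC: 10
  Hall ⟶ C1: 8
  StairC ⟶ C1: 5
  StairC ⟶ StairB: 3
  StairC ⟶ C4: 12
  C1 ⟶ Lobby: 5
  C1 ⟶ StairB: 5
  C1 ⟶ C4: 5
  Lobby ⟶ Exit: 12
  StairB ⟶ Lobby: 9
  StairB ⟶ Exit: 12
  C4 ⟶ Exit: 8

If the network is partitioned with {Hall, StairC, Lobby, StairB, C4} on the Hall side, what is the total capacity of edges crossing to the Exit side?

Edges leaving {Hall, StairC, Lobby, StairB, C4}: Hall→C1 (8), StairC→C1 (5), Lobby→Exit (12), StairB→Exit (12), C4→Exit (8).
Cut capacity = 8 + 5 + 12 + 12 + 8 = 45.

45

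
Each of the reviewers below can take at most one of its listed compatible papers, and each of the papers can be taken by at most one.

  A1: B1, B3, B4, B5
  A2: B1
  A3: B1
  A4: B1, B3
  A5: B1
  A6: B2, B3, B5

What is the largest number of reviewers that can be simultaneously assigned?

4

Unit-capacity flow: source→left, listed edges, right→sink; max matching = max flow.
Augmenting path A1→B1 (+1); matched 1.
Augmenting path A4→B3 (+1); matched 2.
Augmenting path A6→B2 (+1); matched 3.
Augmenting path A2→B1→A1→B4 (+1); matched 4.
No augmenting path remains; maximum matching = 4.
König certificate: {A1, A4, A6, B1} is a vertex cover of size 4 (every listed pair touches it), so no matching can be larger.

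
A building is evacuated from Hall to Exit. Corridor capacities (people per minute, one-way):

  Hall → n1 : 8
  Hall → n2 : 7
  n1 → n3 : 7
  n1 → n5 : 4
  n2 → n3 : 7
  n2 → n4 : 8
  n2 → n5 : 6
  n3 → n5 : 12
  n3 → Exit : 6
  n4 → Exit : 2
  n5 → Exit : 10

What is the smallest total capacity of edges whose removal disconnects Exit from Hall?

15

Augment Hall→n1→n3→Exit: bottleneck 6, flow now 6.
Augment Hall→n1→n5→Exit: bottleneck 2, flow now 8.
Augment Hall→n2→n4→Exit: bottleneck 2, flow now 10.
Augment Hall→n2→n5→Exit: bottleneck 5, flow now 15.
No augmenting path remains; maximum flow = 15.
By max-flow min-cut, the minimum cut capacity equals the max flow.
In the residual graph, reachable from Hall: {Hall}.
Min-cut edges: Hall→n1 (8), Hall→n2 (7); capacity 8 + 7 = 15.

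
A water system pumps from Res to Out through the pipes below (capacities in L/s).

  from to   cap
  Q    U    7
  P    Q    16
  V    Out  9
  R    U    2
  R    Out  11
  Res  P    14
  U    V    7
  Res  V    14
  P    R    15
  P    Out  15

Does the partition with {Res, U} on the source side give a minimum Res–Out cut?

No — its capacity is 35, but the minimum cut has capacity 23.

Given cut capacity: 14 + 14 + 7 = 35.
Augment Res→P→Out: bottleneck 14, flow now 14.
Augment Res→V→Out: bottleneck 9, flow now 23.
No augmenting path remains; maximum flow = 23.
In the residual graph, reachable from Res: {Res, V}.
Min-cut edges: Res→P (14), V→Out (9); capacity 14 + 9 = 23.
Cut capacity 35 exceeds the max flow 23, so it is not minimum.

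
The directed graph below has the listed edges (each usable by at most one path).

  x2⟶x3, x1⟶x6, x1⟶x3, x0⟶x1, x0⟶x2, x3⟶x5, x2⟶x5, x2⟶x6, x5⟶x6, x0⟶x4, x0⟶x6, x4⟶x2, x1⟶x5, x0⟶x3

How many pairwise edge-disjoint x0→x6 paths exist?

Assign every edge capacity 1; by Menger, the answer equals the max flow.
Path x0→x6 (+1); total 1.
Path x0→x1→x6 (+1); total 2.
Path x0→x2→x6 (+1); total 3.
Path x0→x3→x5→x6 (+1); total 4.
No residual x0→x6 path; max flow = 4.
Certifying cut of size 4: {x0→x1, x0→x6, x2→x6, x5→x6}.

4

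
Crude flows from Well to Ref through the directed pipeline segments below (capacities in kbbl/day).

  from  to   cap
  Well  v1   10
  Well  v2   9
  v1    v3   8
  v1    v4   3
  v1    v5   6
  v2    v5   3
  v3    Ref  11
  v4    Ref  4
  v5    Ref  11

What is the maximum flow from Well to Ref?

13

Augment Well→v1→v3→Ref: bottleneck 8, flow now 8.
Augment Well→v1→v4→Ref: bottleneck 2, flow now 10.
Augment Well→v2→v5→Ref: bottleneck 3, flow now 13.
No augmenting path remains; maximum flow = 13.
In the residual graph, reachable from Well: {Well, v2}.
Min-cut edges: Well→v1 (10), v2→v5 (3); capacity 10 + 3 = 13.
This cut is saturated, so no flow can exceed 13.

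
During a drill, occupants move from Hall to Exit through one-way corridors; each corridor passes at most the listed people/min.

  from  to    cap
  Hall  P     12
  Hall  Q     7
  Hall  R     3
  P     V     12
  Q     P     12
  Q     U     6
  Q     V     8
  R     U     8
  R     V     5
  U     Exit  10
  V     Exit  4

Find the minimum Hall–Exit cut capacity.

Augment Hall→P→V→Exit: bottleneck 4, flow now 4.
Augment Hall→Q→U→Exit: bottleneck 6, flow now 10.
Augment Hall→R→U→Exit: bottleneck 3, flow now 13.
No augmenting path remains; maximum flow = 13.
By max-flow min-cut, the minimum cut capacity equals the max flow.
In the residual graph, reachable from Hall: {Hall, P, Q, V}.
Min-cut edges: Hall→R (3), Q→U (6), V→Exit (4); capacity 3 + 6 + 4 = 13.

13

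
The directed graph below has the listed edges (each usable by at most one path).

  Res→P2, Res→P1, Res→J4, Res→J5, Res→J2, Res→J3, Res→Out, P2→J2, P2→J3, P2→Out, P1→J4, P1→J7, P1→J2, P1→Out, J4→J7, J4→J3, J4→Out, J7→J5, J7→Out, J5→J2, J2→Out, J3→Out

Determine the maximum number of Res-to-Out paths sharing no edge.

6

Assign every edge capacity 1; by Menger, the answer equals the max flow.
Path Res→Out (+1); total 1.
Path Res→P2→Out (+1); total 2.
Path Res→P1→Out (+1); total 3.
Path Res→J4→Out (+1); total 4.
Path Res→J2→Out (+1); total 5.
Path Res→J3→Out (+1); total 6.
No residual Res→Out path; max flow = 6.
Certifying cut of size 6: {J2→Out, Res→J3, Res→J4, Res→Out, Res→P1, Res→P2}.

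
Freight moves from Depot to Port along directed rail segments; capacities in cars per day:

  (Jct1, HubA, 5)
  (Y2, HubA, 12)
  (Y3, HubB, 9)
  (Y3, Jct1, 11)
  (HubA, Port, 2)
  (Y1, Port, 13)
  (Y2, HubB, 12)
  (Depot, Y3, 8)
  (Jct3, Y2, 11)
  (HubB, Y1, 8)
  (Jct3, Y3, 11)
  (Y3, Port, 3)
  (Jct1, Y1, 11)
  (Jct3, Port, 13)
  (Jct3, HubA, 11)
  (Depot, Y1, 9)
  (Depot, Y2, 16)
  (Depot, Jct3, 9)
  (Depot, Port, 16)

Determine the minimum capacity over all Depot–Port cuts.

43

Augment Depot→Port: bottleneck 16, flow now 16.
Augment Depot→Jct3→Port: bottleneck 9, flow now 25.
Augment Depot→Y3→Port: bottleneck 3, flow now 28.
Augment Depot→Y1→Port: bottleneck 9, flow now 37.
Augment Depot→Y2→HubA→Port: bottleneck 2, flow now 39.
Augment Depot→Y2→HubB→Y1→Port: bottleneck 4, flow now 43.
No augmenting path remains; maximum flow = 43.
By max-flow min-cut, the minimum cut capacity equals the max flow.
In the residual graph, reachable from Depot: {Depot, Y2, Y3, HubB, Jct1, Y1, HubA}.
Min-cut edges: Depot→Jct3 (9), Depot→Port (16), Y3→Port (3), Y1→Port (13), HubA→Port (2); capacity 9 + 16 + 3 + 13 + 2 = 43.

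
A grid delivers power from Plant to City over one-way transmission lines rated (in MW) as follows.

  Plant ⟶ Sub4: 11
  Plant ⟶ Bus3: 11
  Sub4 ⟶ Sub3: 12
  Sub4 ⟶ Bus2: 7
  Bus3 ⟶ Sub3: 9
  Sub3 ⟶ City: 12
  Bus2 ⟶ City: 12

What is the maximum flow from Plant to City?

Augment Plant→Sub4→Sub3→City: bottleneck 11, flow now 11.
Augment Plant→Bus3→Sub3→City: bottleneck 1, flow now 12.
Augment Plant→Bus3→Sub3→Sub4→Bus2→City: bottleneck 7, flow now 19. (uses reverse residual edge)
No augmenting path remains; maximum flow = 19.
In the residual graph, reachable from Plant: {Plant, Sub4, Bus3, Sub3}.
Min-cut edges: Sub4→Bus2 (7), Sub3→City (12); capacity 7 + 12 = 19.
This cut is saturated, so no flow can exceed 19.

19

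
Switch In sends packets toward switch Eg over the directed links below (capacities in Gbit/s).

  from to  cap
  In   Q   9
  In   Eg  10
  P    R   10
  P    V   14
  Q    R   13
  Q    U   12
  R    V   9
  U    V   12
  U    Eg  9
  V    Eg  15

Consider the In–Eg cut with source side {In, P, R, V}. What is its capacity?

34

Edges leaving {In, P, R, V}: In→Q (9), In→Eg (10), V→Eg (15).
Cut capacity = 9 + 10 + 15 = 34.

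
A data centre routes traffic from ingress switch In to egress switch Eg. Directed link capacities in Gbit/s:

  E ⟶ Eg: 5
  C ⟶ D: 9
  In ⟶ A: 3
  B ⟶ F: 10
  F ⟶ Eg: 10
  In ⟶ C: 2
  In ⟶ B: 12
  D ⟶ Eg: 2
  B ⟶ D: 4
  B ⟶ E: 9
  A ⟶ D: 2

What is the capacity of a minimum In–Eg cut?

Augment In→A→D→Eg: bottleneck 2, flow now 2.
Augment In→B→E→Eg: bottleneck 5, flow now 7.
Augment In→B→F→Eg: bottleneck 7, flow now 14.
No augmenting path remains; maximum flow = 14.
By max-flow min-cut, the minimum cut capacity equals the max flow.
In the residual graph, reachable from In: {In, A, C, D}.
Min-cut edges: In→B (12), D→Eg (2); capacity 12 + 2 = 14.

14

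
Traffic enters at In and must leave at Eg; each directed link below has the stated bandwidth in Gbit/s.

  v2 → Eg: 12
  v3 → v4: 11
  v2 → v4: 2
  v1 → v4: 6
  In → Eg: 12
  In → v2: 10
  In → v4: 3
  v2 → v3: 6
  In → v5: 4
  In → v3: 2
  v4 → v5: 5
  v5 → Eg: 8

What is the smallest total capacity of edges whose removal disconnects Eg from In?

Augment In→Eg: bottleneck 12, flow now 12.
Augment In→v2→Eg: bottleneck 10, flow now 22.
Augment In→v5→Eg: bottleneck 4, flow now 26.
Augment In→v4→v5→Eg: bottleneck 3, flow now 29.
Augment In→v3→v4→v5→Eg: bottleneck 1, flow now 30.
No augmenting path remains; maximum flow = 30.
By max-flow min-cut, the minimum cut capacity equals the max flow.
In the residual graph, reachable from In: {In, v3, v4, v5}.
Min-cut edges: In→v2 (10), In→Eg (12), v5→Eg (8); capacity 10 + 12 + 8 = 30.

30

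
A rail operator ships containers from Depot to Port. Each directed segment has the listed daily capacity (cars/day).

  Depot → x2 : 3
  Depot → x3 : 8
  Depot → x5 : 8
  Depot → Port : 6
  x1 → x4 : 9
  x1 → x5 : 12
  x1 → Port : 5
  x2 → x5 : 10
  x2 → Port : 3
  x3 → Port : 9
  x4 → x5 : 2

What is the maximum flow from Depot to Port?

Augment Depot→Port: bottleneck 6, flow now 6.
Augment Depot→x2→Port: bottleneck 3, flow now 9.
Augment Depot→x3→Port: bottleneck 8, flow now 17.
No augmenting path remains; maximum flow = 17.
In the residual graph, reachable from Depot: {Depot, x5}.
Min-cut edges: Depot→x2 (3), Depot→x3 (8), Depot→Port (6); capacity 3 + 8 + 6 = 17.
This cut is saturated, so no flow can exceed 17.

17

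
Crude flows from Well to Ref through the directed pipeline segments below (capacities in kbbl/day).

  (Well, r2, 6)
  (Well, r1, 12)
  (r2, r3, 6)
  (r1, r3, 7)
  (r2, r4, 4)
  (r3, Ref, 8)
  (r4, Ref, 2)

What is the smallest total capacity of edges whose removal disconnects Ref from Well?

Augment Well→r1→r3→Ref: bottleneck 7, flow now 7.
Augment Well→r2→r3→Ref: bottleneck 1, flow now 8.
Augment Well→r2→r4→Ref: bottleneck 2, flow now 10.
No augmenting path remains; maximum flow = 10.
By max-flow min-cut, the minimum cut capacity equals the max flow.
In the residual graph, reachable from Well: {Well, r1, r2, r3, r4}.
Min-cut edges: r3→Ref (8), r4→Ref (2); capacity 8 + 2 = 10.

10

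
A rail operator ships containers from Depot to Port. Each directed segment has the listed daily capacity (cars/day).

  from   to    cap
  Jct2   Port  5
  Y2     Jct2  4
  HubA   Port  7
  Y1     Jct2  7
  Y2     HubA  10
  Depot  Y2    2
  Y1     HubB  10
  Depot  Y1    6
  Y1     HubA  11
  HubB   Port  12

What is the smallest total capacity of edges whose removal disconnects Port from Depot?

Augment Depot→Y2→Jct2→Port: bottleneck 2, flow now 2.
Augment Depot→Y1→Jct2→Port: bottleneck 3, flow now 5.
Augment Depot→Y1→HubB→Port: bottleneck 3, flow now 8.
No augmenting path remains; maximum flow = 8.
By max-flow min-cut, the minimum cut capacity equals the max flow.
In the residual graph, reachable from Depot: {Depot}.
Min-cut edges: Depot→Y2 (2), Depot→Y1 (6); capacity 2 + 6 = 8.

8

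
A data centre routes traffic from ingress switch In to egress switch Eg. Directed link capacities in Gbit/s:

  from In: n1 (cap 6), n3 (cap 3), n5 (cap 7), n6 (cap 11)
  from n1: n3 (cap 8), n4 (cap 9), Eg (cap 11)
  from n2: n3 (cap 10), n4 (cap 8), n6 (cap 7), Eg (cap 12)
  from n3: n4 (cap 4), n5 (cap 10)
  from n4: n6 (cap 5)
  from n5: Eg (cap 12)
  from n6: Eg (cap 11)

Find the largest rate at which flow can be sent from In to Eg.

27

Augment In→n1→Eg: bottleneck 6, flow now 6.
Augment In→n5→Eg: bottleneck 7, flow now 13.
Augment In→n6→Eg: bottleneck 11, flow now 24.
Augment In→n3→n5→Eg: bottleneck 3, flow now 27.
No augmenting path remains; maximum flow = 27.
In the residual graph, reachable from In: {In}.
Min-cut edges: In→n1 (6), In→n3 (3), In→n5 (7), In→n6 (11); capacity 6 + 3 + 7 + 11 = 27.
This cut is saturated, so no flow can exceed 27.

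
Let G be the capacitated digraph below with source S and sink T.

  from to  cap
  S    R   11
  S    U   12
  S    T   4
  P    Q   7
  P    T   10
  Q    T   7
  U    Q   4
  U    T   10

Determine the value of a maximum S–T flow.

Augment S→T: bottleneck 4, flow now 4.
Augment S→U→T: bottleneck 10, flow now 14.
Augment S→U→Q→T: bottleneck 2, flow now 16.
No augmenting path remains; maximum flow = 16.
In the residual graph, reachable from S: {S, R}.
Min-cut edges: S→U (12), S→T (4); capacity 12 + 4 = 16.
This cut is saturated, so no flow can exceed 16.

16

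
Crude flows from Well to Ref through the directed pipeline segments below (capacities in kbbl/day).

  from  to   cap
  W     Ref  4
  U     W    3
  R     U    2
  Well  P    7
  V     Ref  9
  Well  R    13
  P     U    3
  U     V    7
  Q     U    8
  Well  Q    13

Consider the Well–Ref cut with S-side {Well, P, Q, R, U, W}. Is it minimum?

Given cut capacity: 7 + 4 = 11.
Augment Well→P→U→V→Ref: bottleneck 3, flow now 3.
Augment Well→Q→U→V→Ref: bottleneck 4, flow now 7.
Augment Well→Q→U→W→Ref: bottleneck 3, flow now 10.
No augmenting path remains; maximum flow = 10.
In the residual graph, reachable from Well: {Well, P, Q, R, U}.
Min-cut edges: U→V (7), U→W (3); capacity 7 + 3 = 10.
Cut capacity 11 exceeds the max flow 10, so it is not minimum.

No — its capacity is 11, but the minimum cut has capacity 10.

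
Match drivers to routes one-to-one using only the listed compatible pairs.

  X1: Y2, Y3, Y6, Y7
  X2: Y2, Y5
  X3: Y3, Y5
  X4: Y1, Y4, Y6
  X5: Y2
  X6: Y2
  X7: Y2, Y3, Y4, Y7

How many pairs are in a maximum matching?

6

Unit-capacity flow: source→left, listed edges, right→sink; max matching = max flow.
Augmenting path X1→Y2 (+1); matched 1.
Augmenting path X2→Y5 (+1); matched 2.
Augmenting path X3→Y3 (+1); matched 3.
Augmenting path X4→Y1 (+1); matched 4.
Augmenting path X7→Y4 (+1); matched 5.
Augmenting path X5→Y2→X1→Y6 (+1); matched 6.
No augmenting path remains; maximum matching = 6.
König certificate: {X1, X2, X3, X4, X7, Y2} is a vertex cover of size 6 (every listed pair touches it), so no matching can be larger.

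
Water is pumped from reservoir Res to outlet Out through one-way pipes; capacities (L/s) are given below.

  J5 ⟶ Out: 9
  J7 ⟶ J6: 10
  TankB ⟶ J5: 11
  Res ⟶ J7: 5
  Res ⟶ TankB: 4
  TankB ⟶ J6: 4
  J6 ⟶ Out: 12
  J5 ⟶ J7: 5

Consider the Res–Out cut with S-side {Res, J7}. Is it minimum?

No — its capacity is 14, but the minimum cut has capacity 9.

Given cut capacity: 4 + 10 = 14.
Augment Res→J7→J6→Out: bottleneck 5, flow now 5.
Augment Res→TankB→J6→Out: bottleneck 4, flow now 9.
No augmenting path remains; maximum flow = 9.
In the residual graph, reachable from Res: {Res}.
Min-cut edges: Res→J7 (5), Res→TankB (4); capacity 5 + 4 = 9.
Cut capacity 14 exceeds the max flow 9, so it is not minimum.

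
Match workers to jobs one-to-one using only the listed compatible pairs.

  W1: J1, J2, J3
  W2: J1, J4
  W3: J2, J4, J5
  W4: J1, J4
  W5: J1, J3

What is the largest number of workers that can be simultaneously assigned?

Unit-capacity flow: source→left, listed edges, right→sink; max matching = max flow.
Augmenting path W1→J1 (+1); matched 1.
Augmenting path W2→J4 (+1); matched 2.
Augmenting path W3→J2 (+1); matched 3.
Augmenting path W5→J3 (+1); matched 4.
Augmenting path W4→J1→W1→J2→W3→J5 (+1); matched 5.
No augmenting path remains; maximum matching = 5.
König certificate: {W1, W2, W3, W4, W5} is a vertex cover of size 5 (every listed pair touches it), so no matching can be larger.

5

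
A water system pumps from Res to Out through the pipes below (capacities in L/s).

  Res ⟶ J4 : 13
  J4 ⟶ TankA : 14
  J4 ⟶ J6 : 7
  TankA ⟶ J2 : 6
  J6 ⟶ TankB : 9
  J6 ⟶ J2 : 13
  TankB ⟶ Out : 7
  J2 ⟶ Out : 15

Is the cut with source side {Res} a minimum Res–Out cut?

Yes — it is a minimum cut (capacity 13).

Given cut capacity: 13 = 13.
Augment Res→J4→TankA→J2→Out: bottleneck 6, flow now 6.
Augment Res→J4→J6→TankB→Out: bottleneck 7, flow now 13.
No augmenting path remains; maximum flow = 13.
Cut capacity 13 equals the max flow, so it is a minimum cut.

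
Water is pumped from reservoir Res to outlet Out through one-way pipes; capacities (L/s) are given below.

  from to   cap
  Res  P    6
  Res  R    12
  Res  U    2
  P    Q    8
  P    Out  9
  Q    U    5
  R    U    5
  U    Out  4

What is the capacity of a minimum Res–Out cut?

Augment Res→P→Out: bottleneck 6, flow now 6.
Augment Res→U→Out: bottleneck 2, flow now 8.
Augment Res→R→U→Out: bottleneck 2, flow now 10.
No augmenting path remains; maximum flow = 10.
By max-flow min-cut, the minimum cut capacity equals the max flow.
In the residual graph, reachable from Res: {Res, R, U}.
Min-cut edges: Res→P (6), U→Out (4); capacity 6 + 4 = 10.

10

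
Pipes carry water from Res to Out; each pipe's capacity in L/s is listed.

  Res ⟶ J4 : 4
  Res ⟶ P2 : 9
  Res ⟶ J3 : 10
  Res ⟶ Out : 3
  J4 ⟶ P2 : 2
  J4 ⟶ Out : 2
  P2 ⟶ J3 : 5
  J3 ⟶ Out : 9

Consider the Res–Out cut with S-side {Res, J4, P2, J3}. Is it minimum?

Given cut capacity: 3 + 2 + 9 = 14.
Augment Res→Out: bottleneck 3, flow now 3.
Augment Res→J4→Out: bottleneck 2, flow now 5.
Augment Res→J3→Out: bottleneck 9, flow now 14.
No augmenting path remains; maximum flow = 14.
Cut capacity 14 equals the max flow, so it is a minimum cut.

Yes — it is a minimum cut (capacity 14).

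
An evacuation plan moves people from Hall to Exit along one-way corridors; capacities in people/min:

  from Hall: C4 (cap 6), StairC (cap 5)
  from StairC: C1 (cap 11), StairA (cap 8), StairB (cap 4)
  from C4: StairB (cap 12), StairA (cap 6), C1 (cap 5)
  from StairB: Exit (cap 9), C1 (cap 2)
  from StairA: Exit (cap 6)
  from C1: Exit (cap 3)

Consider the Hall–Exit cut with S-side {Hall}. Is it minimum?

Yes — it is a minimum cut (capacity 11).

Given cut capacity: 5 + 6 = 11.
Augment Hall→StairC→StairB→Exit: bottleneck 4, flow now 4.
Augment Hall→StairC→StairA→Exit: bottleneck 1, flow now 5.
Augment Hall→C4→StairB→Exit: bottleneck 5, flow now 10.
Augment Hall→C4→StairA→Exit: bottleneck 1, flow now 11.
No augmenting path remains; maximum flow = 11.
Cut capacity 11 equals the max flow, so it is a minimum cut.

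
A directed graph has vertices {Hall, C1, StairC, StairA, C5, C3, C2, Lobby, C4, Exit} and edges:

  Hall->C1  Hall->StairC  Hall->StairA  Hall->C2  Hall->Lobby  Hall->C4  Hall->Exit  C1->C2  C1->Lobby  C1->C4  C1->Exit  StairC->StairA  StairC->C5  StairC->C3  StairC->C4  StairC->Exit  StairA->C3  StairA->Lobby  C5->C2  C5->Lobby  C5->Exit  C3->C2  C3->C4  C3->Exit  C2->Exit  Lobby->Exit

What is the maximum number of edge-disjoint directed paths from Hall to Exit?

6

Assign every edge capacity 1; by Menger, the answer equals the max flow.
Path Hall→Exit (+1); total 1.
Path Hall→C1→Exit (+1); total 2.
Path Hall→StairC→Exit (+1); total 3.
Path Hall→C2→Exit (+1); total 4.
Path Hall→Lobby→Exit (+1); total 5.
Path Hall→StairA→C3→Exit (+1); total 6.
No residual Hall→Exit path; max flow = 6.
Certifying cut of size 6: {Hall→C1, Hall→C2, Hall→Exit, Hall→Lobby, Hall→StairA, Hall→StairC}.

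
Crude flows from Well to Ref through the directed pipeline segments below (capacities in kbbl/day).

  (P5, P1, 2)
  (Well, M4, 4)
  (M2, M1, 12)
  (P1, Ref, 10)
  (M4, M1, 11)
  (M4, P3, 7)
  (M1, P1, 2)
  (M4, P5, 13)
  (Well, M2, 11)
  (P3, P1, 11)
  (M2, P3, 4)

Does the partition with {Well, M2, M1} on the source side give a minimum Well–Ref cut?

Given cut capacity: 4 + 4 + 2 = 10.
Augment Well→M2→M1→P1→Ref: bottleneck 2, flow now 2.
Augment Well→M2→P3→P1→Ref: bottleneck 4, flow now 6.
Augment Well→M4→P5→P1→Ref: bottleneck 2, flow now 8.
Augment Well→M4→P3→P1→Ref: bottleneck 2, flow now 10.
No augmenting path remains; maximum flow = 10.
Cut capacity 10 equals the max flow, so it is a minimum cut.

Yes — it is a minimum cut (capacity 10).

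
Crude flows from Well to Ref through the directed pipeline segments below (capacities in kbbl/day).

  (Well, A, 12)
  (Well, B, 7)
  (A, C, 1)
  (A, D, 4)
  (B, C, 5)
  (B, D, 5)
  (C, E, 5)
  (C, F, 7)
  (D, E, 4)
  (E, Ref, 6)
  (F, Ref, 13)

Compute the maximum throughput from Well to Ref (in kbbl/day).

Augment Well→A→C→E→Ref: bottleneck 1, flow now 1.
Augment Well→A→D→E→Ref: bottleneck 4, flow now 5.
Augment Well→B→C→E→Ref: bottleneck 1, flow now 6.
Augment Well→B→C→F→Ref: bottleneck 4, flow now 10.
No augmenting path remains; maximum flow = 10.
In the residual graph, reachable from Well: {Well, A, B, D}.
Min-cut edges: A→C (1), B→C (5), D→E (4); capacity 1 + 5 + 4 = 10.
This cut is saturated, so no flow can exceed 10.

10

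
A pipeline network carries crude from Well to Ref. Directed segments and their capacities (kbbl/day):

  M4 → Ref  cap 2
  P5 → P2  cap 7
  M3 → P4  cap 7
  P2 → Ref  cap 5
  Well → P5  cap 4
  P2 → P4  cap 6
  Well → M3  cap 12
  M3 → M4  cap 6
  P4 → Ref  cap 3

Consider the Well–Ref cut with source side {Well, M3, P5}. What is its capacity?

20

Edges leaving {Well, M3, P5}: M3→P4 (7), M3→M4 (6), P5→P2 (7).
Cut capacity = 7 + 6 + 7 = 20.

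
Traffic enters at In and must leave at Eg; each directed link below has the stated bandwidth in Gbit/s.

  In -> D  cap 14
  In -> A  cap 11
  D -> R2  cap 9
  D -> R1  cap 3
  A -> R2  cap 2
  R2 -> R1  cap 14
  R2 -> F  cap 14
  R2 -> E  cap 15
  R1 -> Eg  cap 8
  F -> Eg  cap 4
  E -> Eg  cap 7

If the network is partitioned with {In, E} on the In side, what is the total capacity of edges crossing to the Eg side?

Edges leaving {In, E}: In→D (14), In→A (11), E→Eg (7).
Cut capacity = 14 + 11 + 7 = 32.

32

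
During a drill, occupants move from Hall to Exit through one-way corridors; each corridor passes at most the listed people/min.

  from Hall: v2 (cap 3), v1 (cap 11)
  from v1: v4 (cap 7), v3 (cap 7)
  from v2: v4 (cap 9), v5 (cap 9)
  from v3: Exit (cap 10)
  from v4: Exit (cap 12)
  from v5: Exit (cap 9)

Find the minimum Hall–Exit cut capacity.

14

Augment Hall→v1→v3→Exit: bottleneck 7, flow now 7.
Augment Hall→v1→v4→Exit: bottleneck 4, flow now 11.
Augment Hall→v2→v4→Exit: bottleneck 3, flow now 14.
No augmenting path remains; maximum flow = 14.
By max-flow min-cut, the minimum cut capacity equals the max flow.
In the residual graph, reachable from Hall: {Hall}.
Min-cut edges: Hall→v1 (11), Hall→v2 (3); capacity 11 + 3 = 14.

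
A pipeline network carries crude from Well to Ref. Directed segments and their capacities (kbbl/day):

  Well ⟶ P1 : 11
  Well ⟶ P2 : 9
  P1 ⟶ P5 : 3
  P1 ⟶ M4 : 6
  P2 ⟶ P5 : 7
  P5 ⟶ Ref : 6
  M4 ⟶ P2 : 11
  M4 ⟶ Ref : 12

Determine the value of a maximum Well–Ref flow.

12

Augment Well→P1→P5→Ref: bottleneck 3, flow now 3.
Augment Well→P1→M4→Ref: bottleneck 6, flow now 9.
Augment Well→P2→P5→Ref: bottleneck 3, flow now 12.
No augmenting path remains; maximum flow = 12.
In the residual graph, reachable from Well: {Well, P1, P2, P5}.
Min-cut edges: P1→M4 (6), P5→Ref (6); capacity 6 + 6 = 12.
This cut is saturated, so no flow can exceed 12.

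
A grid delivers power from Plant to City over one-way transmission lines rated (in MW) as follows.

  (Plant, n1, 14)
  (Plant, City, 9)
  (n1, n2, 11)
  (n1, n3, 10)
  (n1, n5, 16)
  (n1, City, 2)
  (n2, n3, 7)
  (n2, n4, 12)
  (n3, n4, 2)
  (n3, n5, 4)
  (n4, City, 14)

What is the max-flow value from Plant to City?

23

Augment Plant→City: bottleneck 9, flow now 9.
Augment Plant→n1→City: bottleneck 2, flow now 11.
Augment Plant→n1→n2→n4→City: bottleneck 11, flow now 22.
Augment Plant→n1→n3→n4→City: bottleneck 1, flow now 23.
No augmenting path remains; maximum flow = 23.
In the residual graph, reachable from Plant: {Plant}.
Min-cut edges: Plant→n1 (14), Plant→City (9); capacity 14 + 9 = 23.
This cut is saturated, so no flow can exceed 23.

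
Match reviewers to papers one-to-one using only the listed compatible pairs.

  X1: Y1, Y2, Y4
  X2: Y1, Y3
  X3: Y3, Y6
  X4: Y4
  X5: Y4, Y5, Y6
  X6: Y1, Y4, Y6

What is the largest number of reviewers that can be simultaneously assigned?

Unit-capacity flow: source→left, listed edges, right→sink; max matching = max flow.
Augmenting path X1→Y1 (+1); matched 1.
Augmenting path X2→Y3 (+1); matched 2.
Augmenting path X3→Y6 (+1); matched 3.
Augmenting path X4→Y4 (+1); matched 4.
Augmenting path X5→Y5 (+1); matched 5.
Augmenting path X6→Y1→X1→Y2 (+1); matched 6.
No augmenting path remains; maximum matching = 6.
König certificate: {X1, X2, X3, X4, X5, X6} is a vertex cover of size 6 (every listed pair touches it), so no matching can be larger.

6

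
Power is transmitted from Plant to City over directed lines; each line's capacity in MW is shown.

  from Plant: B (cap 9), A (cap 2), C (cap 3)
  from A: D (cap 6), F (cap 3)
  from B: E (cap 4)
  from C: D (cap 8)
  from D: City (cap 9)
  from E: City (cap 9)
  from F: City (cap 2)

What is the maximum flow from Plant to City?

Augment Plant→A→D→City: bottleneck 2, flow now 2.
Augment Plant→B→E→City: bottleneck 4, flow now 6.
Augment Plant→C→D→City: bottleneck 3, flow now 9.
No augmenting path remains; maximum flow = 9.
In the residual graph, reachable from Plant: {Plant, B}.
Min-cut edges: Plant→A (2), Plant→C (3), B→E (4); capacity 2 + 3 + 4 = 9.
This cut is saturated, so no flow can exceed 9.

9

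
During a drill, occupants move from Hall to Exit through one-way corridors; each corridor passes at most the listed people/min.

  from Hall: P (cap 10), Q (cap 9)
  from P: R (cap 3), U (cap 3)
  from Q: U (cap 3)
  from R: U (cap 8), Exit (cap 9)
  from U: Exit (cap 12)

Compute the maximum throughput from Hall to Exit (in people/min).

Augment Hall→P→R→Exit: bottleneck 3, flow now 3.
Augment Hall→P→U→Exit: bottleneck 3, flow now 6.
Augment Hall→Q→U→Exit: bottleneck 3, flow now 9.
No augmenting path remains; maximum flow = 9.
In the residual graph, reachable from Hall: {Hall, P, Q}.
Min-cut edges: P→R (3), P→U (3), Q→U (3); capacity 3 + 3 + 3 = 9.
This cut is saturated, so no flow can exceed 9.

9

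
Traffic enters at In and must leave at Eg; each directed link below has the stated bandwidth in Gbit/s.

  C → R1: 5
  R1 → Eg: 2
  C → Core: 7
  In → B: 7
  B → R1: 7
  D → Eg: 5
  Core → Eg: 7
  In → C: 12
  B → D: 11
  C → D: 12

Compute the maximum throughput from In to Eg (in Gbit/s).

Augment In→C→Core→Eg: bottleneck 7, flow now 7.
Augment In→C→R1→Eg: bottleneck 2, flow now 9.
Augment In→C→D→Eg: bottleneck 3, flow now 12.
Augment In→B→D→Eg: bottleneck 2, flow now 14.
No augmenting path remains; maximum flow = 14.
In the residual graph, reachable from In: {In, C, B, R1, D}.
Min-cut edges: C→Core (7), R1→Eg (2), D→Eg (5); capacity 7 + 2 + 5 = 14.
This cut is saturated, so no flow can exceed 14.

14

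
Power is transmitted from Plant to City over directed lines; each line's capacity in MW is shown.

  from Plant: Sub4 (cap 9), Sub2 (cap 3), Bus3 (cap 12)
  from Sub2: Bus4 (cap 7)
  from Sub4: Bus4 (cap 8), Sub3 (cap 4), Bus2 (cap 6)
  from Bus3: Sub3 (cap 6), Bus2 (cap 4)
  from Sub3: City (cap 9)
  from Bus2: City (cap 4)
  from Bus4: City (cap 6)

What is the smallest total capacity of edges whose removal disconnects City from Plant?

19

Augment Plant→Sub2→Bus4→City: bottleneck 3, flow now 3.
Augment Plant→Sub4→Sub3→City: bottleneck 4, flow now 7.
Augment Plant→Sub4→Bus2→City: bottleneck 4, flow now 11.
Augment Plant→Sub4→Bus4→City: bottleneck 1, flow now 12.
Augment Plant→Bus3→Sub3→City: bottleneck 5, flow now 17.
Augment Plant→Bus3→Sub3→Sub4→Bus4→City: bottleneck 1, flow now 18. (uses reverse residual edge)
Augment Plant→Bus3→Bus2→Sub4→Bus4→City: bottleneck 1, flow now 19. (uses reverse residual edge)
No augmenting path remains; maximum flow = 19.
By max-flow min-cut, the minimum cut capacity equals the max flow.
In the residual graph, reachable from Plant: {Plant, Sub2, Sub4, Bus3, Sub3, Bus2, Bus4}.
Min-cut edges: Sub3→City (9), Bus2→City (4), Bus4→City (6); capacity 9 + 4 + 6 = 19.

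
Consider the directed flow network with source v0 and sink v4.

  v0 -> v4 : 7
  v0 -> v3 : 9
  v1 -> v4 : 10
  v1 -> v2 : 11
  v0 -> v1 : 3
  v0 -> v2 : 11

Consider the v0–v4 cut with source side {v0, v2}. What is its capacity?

Edges leaving {v0, v2}: v0→v1 (3), v0→v3 (9), v0→v4 (7).
Cut capacity = 3 + 9 + 7 = 19.

19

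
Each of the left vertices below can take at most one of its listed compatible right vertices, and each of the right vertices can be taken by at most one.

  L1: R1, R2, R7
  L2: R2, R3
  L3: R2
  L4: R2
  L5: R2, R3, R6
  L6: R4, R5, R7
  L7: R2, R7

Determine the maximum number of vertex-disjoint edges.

Unit-capacity flow: source→left, listed edges, right→sink; max matching = max flow.
Augmenting path L1→R1 (+1); matched 1.
Augmenting path L2→R2 (+1); matched 2.
Augmenting path L5→R3 (+1); matched 3.
Augmenting path L6→R4 (+1); matched 4.
Augmenting path L7→R7 (+1); matched 5.
Augmenting path L3→R2→L2→R3→L5→R6 (+1); matched 6.
No augmenting path remains; maximum matching = 6.
König certificate: {L1, L2, L5, L6, L7, R2} is a vertex cover of size 6 (every listed pair touches it), so no matching can be larger.

6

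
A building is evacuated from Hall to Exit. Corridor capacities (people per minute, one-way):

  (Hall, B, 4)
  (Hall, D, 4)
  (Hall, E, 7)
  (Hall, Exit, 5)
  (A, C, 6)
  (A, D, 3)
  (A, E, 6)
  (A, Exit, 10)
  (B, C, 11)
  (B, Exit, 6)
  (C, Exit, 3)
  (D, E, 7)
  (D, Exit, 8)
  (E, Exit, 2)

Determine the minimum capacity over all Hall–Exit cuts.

15

Augment Hall→Exit: bottleneck 5, flow now 5.
Augment Hall→B→Exit: bottleneck 4, flow now 9.
Augment Hall→D→Exit: bottleneck 4, flow now 13.
Augment Hall→E→Exit: bottleneck 2, flow now 15.
No augmenting path remains; maximum flow = 15.
By max-flow min-cut, the minimum cut capacity equals the max flow.
In the residual graph, reachable from Hall: {Hall, E}.
Min-cut edges: Hall→B (4), Hall→D (4), Hall→Exit (5), E→Exit (2); capacity 4 + 4 + 5 + 2 = 15.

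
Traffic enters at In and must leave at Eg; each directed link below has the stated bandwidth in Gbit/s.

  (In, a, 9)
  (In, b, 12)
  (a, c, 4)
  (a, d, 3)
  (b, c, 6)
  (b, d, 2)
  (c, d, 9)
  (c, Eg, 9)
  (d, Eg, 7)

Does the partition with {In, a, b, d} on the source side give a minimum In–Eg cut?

Given cut capacity: 4 + 6 + 7 = 17.
Augment In→a→c→Eg: bottleneck 4, flow now 4.
Augment In→a→d→Eg: bottleneck 3, flow now 7.
Augment In→b→c→Eg: bottleneck 5, flow now 12.
Augment In→b→d→Eg: bottleneck 2, flow now 14.
Augment In→b→c→d→Eg: bottleneck 1, flow now 15.
No augmenting path remains; maximum flow = 15.
In the residual graph, reachable from In: {In, a, b}.
Min-cut edges: a→c (4), a→d (3), b→c (6), b→d (2); capacity 4 + 3 + 6 + 2 = 15.
Cut capacity 17 exceeds the max flow 15, so it is not minimum.

No — its capacity is 17, but the minimum cut has capacity 15.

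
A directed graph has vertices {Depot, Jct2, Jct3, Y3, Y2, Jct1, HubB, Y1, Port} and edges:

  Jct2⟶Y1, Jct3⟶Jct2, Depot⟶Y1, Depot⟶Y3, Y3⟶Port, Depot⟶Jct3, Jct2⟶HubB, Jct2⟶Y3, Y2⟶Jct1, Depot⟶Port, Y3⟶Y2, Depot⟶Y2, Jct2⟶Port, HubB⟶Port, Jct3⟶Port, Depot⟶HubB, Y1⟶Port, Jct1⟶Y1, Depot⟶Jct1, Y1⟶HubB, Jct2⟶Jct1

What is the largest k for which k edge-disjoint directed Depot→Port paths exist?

5

Assign every edge capacity 1; by Menger, the answer equals the max flow.
Path Depot→Port (+1); total 1.
Path Depot→Jct3→Port (+1); total 2.
Path Depot→Y3→Port (+1); total 3.
Path Depot→HubB→Port (+1); total 4.
Path Depot→Y1→Port (+1); total 5.
No residual Depot→Port path; max flow = 5.
Certifying cut of size 5: {Depot→Jct3, Depot→Port, Depot→Y3, HubB→Port, Y1→Port}.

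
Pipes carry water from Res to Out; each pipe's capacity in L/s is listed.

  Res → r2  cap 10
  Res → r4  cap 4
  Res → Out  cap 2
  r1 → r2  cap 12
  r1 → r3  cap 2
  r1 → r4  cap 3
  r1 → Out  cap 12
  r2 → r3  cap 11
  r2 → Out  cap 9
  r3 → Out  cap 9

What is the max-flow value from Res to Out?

Augment Res→Out: bottleneck 2, flow now 2.
Augment Res→r2→Out: bottleneck 9, flow now 11.
Augment Res→r2→r3→Out: bottleneck 1, flow now 12.
No augmenting path remains; maximum flow = 12.
In the residual graph, reachable from Res: {Res, r4}.
Min-cut edges: Res→r2 (10), Res→Out (2); capacity 10 + 2 = 12.
This cut is saturated, so no flow can exceed 12.

12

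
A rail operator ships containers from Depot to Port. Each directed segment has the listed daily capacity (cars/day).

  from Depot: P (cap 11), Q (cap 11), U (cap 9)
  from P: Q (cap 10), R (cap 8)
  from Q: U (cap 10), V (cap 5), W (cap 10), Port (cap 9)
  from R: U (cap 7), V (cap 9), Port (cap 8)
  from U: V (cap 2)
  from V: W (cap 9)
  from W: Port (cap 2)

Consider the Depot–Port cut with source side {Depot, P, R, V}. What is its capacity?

Edges leaving {Depot, P, R, V}: Depot→Q (11), Depot→U (9), P→Q (10), R→U (7), R→Port (8), V→W (9).
Cut capacity = 11 + 9 + 10 + 7 + 8 + 9 = 54.

54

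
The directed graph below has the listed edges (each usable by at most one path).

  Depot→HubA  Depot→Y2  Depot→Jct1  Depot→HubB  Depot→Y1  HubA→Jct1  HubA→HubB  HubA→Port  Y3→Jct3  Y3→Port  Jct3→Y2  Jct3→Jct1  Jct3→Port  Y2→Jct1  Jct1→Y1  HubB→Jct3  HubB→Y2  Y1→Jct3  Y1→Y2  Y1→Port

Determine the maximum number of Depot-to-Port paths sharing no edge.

3

Assign every edge capacity 1; by Menger, the answer equals the max flow.
Path Depot→HubA→Port (+1); total 1.
Path Depot→Y1→Port (+1); total 2.
Path Depot→HubB→Jct3→Port (+1); total 3.
No residual Depot→Port path; max flow = 3.
Certifying cut of size 3: {Depot→HubA, Jct3→Port, Y1→Port}.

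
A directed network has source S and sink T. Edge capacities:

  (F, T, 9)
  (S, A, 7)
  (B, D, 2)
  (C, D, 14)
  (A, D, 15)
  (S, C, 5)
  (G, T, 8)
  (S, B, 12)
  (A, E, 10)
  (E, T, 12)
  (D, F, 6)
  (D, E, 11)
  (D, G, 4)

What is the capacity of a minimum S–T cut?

14

Augment S→A→E→T: bottleneck 7, flow now 7.
Augment S→B→D→E→T: bottleneck 2, flow now 9.
Augment S→C→D→E→T: bottleneck 3, flow now 12.
Augment S→C→D→F→T: bottleneck 2, flow now 14.
No augmenting path remains; maximum flow = 14.
By max-flow min-cut, the minimum cut capacity equals the max flow.
In the residual graph, reachable from S: {S, B}.
Min-cut edges: S→A (7), S→C (5), B→D (2); capacity 7 + 5 + 2 = 14.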